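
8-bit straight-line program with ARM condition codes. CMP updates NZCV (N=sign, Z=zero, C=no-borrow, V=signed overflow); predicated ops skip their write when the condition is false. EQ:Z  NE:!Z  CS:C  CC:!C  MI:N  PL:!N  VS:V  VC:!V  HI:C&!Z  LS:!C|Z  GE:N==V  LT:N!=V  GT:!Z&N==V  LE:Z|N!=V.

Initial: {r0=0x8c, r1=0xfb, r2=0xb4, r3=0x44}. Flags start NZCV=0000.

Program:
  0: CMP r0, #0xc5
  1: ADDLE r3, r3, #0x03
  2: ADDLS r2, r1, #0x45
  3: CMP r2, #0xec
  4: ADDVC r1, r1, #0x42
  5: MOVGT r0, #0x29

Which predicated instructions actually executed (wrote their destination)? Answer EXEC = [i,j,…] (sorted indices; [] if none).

EXEC = [1,2,4,5]

0: ✓ CMP  NZCV=1000
1: ✓ ADDLE  r3←0x47
2: ✓ ADDLS  r2←0x40
3: ✓ CMP  NZCV=0000
4: ✓ ADDVC  r1←0x3d
5: ✓ MOVGT  r0←0x29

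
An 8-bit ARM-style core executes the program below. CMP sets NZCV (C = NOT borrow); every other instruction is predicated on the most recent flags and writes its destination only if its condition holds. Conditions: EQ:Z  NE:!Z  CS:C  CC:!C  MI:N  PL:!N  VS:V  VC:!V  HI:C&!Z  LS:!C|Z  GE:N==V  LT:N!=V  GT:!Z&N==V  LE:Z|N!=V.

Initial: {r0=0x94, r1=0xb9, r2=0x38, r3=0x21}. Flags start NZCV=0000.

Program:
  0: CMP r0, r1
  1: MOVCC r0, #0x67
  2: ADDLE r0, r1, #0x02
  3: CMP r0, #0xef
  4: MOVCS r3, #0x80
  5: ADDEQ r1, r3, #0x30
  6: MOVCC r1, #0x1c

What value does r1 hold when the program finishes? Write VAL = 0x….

0: ✓ CMP  NZCV=1000
1: ✓ MOVCC  r0←0x67
2: ✓ ADDLE  r0←0xbb
3: ✓ CMP  NZCV=1000
4: · MOVCS
5: · ADDEQ
6: ✓ MOVCC  r1←0x1c

VAL = 0x1c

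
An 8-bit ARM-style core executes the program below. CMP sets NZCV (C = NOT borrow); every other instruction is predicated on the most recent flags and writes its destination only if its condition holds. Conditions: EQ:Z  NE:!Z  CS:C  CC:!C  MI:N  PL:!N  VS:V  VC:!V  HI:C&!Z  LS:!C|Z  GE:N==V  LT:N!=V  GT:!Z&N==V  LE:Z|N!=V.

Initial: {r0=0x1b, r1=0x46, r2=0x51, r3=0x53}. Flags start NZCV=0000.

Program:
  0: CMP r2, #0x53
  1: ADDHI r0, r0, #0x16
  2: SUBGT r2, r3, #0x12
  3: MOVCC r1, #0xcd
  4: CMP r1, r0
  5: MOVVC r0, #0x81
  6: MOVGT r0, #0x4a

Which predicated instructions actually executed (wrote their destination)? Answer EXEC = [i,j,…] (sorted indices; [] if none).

[0] flags=1000 → (cmp)
[1] flags=1000 HI?F → skip
[2] flags=1000 GT?F → skip
[3] flags=1000 CC?T → r1=0xcd
[4] flags=1010 → (cmp)
[5] flags=1010 VC?T → r0=0x81
[6] flags=1010 GT?F → skip

EXEC = [3,5]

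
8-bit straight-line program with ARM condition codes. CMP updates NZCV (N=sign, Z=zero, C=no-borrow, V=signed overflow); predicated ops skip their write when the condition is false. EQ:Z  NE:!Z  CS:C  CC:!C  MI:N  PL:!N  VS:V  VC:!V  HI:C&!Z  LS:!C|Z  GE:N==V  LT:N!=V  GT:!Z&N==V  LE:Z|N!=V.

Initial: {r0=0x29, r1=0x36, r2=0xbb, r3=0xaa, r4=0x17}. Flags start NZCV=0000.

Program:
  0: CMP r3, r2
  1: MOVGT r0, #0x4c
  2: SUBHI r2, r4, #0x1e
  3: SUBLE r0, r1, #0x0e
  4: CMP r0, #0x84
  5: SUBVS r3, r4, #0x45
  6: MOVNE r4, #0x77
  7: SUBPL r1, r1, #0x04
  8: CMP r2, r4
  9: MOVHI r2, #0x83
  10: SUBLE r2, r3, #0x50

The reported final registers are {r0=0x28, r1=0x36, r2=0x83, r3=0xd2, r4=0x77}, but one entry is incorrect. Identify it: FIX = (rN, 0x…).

FIX = (r2, 0x82)

0: ✓ CMP  NZCV=1000
1: · MOVGT
2: · SUBHI
3: ✓ SUBLE  r0←0x28
4: ✓ CMP  NZCV=1001
5: ✓ SUBVS  r3←0xd2
6: ✓ MOVNE  r4←0x77
7: · SUBPL
8: ✓ CMP  NZCV=0011
9: ✓ MOVHI  r2←0x83
10: ✓ SUBLE  r2←0x82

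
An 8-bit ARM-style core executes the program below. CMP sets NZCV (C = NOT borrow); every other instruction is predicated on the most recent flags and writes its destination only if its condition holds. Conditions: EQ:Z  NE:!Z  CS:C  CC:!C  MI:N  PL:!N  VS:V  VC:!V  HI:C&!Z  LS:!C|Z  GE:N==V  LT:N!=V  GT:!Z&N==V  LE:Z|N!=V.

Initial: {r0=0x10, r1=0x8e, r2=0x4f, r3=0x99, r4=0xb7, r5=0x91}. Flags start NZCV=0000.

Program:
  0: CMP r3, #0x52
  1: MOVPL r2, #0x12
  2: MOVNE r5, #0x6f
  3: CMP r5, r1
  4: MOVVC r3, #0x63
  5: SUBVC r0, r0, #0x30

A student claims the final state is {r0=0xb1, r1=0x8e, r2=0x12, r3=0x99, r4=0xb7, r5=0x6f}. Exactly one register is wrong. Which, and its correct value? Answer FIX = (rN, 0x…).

0: ✓ CMP  NZCV=0011
1: ✓ MOVPL  r2←0x12
2: ✓ MOVNE  r5←0x6f
3: ✓ CMP  NZCV=1001
4: · MOVVC
5: · SUBVC

FIX = (r0, 0x10)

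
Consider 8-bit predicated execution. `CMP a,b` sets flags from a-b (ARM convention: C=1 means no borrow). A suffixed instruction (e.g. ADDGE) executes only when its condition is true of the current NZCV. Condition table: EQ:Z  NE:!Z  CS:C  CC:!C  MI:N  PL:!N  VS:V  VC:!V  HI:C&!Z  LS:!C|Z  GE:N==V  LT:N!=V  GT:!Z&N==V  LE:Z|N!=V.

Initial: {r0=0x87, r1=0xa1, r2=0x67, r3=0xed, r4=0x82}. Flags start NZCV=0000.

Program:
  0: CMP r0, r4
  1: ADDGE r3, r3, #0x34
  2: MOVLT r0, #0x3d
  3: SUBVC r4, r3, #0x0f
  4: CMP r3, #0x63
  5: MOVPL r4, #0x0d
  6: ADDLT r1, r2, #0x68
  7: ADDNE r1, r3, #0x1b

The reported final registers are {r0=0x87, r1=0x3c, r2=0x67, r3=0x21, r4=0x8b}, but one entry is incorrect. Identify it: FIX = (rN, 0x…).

0: ✓ CMP  NZCV=0010
1: ✓ ADDGE  r3←0x21
2: · MOVLT
3: ✓ SUBVC  r4←0x12
4: ✓ CMP  NZCV=1000
5: · MOVPL
6: ✓ ADDLT  r1←0xcf
7: ✓ ADDNE  r1←0x3c

FIX = (r4, 0x12)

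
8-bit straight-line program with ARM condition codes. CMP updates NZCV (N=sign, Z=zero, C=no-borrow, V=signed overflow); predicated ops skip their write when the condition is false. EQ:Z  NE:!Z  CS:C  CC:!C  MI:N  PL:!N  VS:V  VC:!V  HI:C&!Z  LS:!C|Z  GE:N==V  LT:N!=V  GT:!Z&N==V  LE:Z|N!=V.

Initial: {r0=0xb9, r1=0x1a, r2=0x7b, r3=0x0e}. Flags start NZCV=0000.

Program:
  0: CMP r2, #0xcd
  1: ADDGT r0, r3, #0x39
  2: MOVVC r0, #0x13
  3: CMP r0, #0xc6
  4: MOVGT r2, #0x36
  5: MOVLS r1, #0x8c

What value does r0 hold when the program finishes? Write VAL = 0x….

VAL = 0x47

[0] flags=1001 → (cmp)
[1] flags=1001 GT?T → r0=0x47
[2] flags=1001 VC?F → skip
[3] flags=1001 → (cmp)
[4] flags=1001 GT?T → r2=0x36
[5] flags=1001 LS?T → r1=0x8c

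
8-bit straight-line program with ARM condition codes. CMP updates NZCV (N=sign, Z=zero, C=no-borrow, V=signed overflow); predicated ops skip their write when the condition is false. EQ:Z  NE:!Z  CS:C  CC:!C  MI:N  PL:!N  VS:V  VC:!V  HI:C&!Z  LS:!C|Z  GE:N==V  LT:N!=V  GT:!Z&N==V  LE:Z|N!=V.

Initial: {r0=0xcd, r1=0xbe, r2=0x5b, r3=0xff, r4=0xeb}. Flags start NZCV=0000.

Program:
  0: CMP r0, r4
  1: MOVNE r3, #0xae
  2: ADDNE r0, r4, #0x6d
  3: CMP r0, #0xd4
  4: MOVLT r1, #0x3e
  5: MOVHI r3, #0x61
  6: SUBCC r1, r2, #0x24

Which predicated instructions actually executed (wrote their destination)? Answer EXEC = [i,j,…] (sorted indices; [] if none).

[0] flags=1000 → (cmp)
[1] flags=1000 NE?T → r3=0xae
[2] flags=1000 NE?T → r0=0x58
[3] flags=1001 → (cmp)
[4] flags=1001 LT?F → skip
[5] flags=1001 HI?F → skip
[6] flags=1001 CC?T → r1=0x37

EXEC = [1,2,6]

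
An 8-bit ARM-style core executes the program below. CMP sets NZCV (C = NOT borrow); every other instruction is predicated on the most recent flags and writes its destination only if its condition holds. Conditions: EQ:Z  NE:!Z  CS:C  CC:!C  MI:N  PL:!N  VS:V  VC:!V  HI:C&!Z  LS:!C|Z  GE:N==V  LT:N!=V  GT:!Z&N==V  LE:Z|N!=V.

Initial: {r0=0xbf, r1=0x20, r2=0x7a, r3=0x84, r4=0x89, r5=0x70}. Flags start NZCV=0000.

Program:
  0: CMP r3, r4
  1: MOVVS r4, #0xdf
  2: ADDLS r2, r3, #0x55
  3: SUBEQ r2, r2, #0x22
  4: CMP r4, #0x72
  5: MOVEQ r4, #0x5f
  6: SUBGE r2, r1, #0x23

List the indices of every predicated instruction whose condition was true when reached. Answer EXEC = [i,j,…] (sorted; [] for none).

0: ✓ CMP  NZCV=1000
1: · MOVVS
2: ✓ ADDLS  r2←0xd9
3: · SUBEQ
4: ✓ CMP  NZCV=0011
5: · MOVEQ
6: · SUBGE

EXEC = [2]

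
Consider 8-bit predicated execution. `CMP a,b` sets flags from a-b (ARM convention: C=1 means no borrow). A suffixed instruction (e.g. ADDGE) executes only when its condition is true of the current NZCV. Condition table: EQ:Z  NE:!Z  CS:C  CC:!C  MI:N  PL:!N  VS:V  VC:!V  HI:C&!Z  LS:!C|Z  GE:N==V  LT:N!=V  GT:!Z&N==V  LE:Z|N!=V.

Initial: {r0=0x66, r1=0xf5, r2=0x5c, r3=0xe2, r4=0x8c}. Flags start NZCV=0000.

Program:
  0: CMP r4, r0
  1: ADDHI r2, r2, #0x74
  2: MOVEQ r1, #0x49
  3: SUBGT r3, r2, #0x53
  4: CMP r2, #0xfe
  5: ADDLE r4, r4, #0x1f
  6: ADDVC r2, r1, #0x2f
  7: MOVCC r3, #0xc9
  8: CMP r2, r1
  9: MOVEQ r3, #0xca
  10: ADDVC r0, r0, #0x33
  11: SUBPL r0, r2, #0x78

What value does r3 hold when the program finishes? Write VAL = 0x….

[0] flags=0011 → (cmp)
[1] flags=0011 HI?T → r2=0xd0
[2] flags=0011 EQ?F → skip
[3] flags=0011 GT?F → skip
[4] flags=1000 → (cmp)
[5] flags=1000 LE?T → r4=0xab
[6] flags=1000 VC?T → r2=0x24
[7] flags=1000 CC?T → r3=0xc9
[8] flags=0000 → (cmp)
[9] flags=0000 EQ?F → skip
[10] flags=0000 VC?T → r0=0x99
[11] flags=0000 PL?T → r0=0xac

VAL = 0xc9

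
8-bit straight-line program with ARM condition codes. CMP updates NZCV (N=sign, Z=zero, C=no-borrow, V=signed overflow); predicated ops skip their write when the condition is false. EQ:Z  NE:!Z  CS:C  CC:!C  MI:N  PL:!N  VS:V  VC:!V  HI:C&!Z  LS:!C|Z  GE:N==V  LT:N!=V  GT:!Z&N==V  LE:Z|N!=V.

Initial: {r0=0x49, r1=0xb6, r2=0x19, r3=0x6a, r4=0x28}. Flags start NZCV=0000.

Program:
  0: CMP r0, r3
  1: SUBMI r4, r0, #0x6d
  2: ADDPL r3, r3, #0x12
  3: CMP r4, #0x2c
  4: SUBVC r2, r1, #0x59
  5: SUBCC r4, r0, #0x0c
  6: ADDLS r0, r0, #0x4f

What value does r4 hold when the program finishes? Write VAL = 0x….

[0] flags=1000 → (cmp)
[1] flags=1000 MI?T → r4=0xdc
[2] flags=1000 PL?F → skip
[3] flags=1010 → (cmp)
[4] flags=1010 VC?T → r2=0x5d
[5] flags=1010 CC?F → skip
[6] flags=1010 LS?F → skip

VAL = 0xdc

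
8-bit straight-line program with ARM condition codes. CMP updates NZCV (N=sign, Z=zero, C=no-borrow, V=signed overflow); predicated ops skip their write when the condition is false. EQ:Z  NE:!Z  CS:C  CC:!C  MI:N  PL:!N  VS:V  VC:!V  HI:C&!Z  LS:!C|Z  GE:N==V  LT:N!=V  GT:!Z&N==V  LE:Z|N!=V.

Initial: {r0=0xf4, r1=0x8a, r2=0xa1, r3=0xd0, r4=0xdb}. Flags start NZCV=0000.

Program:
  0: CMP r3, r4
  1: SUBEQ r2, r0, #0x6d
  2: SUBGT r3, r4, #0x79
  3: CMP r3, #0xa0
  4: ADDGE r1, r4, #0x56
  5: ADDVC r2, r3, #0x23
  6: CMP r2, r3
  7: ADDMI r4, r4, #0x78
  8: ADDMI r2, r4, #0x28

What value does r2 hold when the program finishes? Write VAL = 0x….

0: ✓ CMP  NZCV=1000
1: · SUBEQ
2: · SUBGT
3: ✓ CMP  NZCV=0010
4: ✓ ADDGE  r1←0x31
5: ✓ ADDVC  r2←0xf3
6: ✓ CMP  NZCV=0010
7: · ADDMI
8: · ADDMI

VAL = 0xf3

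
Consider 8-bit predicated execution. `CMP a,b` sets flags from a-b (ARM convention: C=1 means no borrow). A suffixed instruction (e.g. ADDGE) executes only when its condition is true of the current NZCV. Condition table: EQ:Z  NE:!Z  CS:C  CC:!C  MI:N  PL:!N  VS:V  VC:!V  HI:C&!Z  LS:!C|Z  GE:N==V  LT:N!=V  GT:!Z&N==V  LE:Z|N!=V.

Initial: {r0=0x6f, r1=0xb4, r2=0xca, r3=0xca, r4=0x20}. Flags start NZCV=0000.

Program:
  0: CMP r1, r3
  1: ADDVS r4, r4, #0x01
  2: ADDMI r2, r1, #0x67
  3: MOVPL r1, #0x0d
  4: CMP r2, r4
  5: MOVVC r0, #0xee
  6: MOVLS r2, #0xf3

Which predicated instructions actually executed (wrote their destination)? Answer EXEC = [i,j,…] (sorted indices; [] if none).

EXEC = [2,5,6]

0: ✓ CMP  NZCV=1000
1: · ADDVS
2: ✓ ADDMI  r2←0x1b
3: · MOVPL
4: ✓ CMP  NZCV=1000
5: ✓ MOVVC  r0←0xee
6: ✓ MOVLS  r2←0xf3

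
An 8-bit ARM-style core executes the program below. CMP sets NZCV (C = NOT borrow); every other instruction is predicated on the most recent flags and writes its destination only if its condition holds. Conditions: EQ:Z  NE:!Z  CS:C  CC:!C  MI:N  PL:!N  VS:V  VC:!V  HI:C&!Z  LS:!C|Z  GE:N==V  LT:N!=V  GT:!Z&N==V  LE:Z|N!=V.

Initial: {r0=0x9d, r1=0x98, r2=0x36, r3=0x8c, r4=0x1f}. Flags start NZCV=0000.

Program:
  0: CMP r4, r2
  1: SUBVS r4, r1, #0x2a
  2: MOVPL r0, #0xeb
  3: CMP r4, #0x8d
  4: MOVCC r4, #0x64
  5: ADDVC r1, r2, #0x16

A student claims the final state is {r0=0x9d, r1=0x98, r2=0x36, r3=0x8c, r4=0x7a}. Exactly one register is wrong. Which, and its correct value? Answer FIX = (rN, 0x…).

[0] flags=1000 → (cmp)
[1] flags=1000 VS?F → skip
[2] flags=1000 PL?F → skip
[3] flags=1001 → (cmp)
[4] flags=1001 CC?T → r4=0x64
[5] flags=1001 VC?F → skip

FIX = (r4, 0x64)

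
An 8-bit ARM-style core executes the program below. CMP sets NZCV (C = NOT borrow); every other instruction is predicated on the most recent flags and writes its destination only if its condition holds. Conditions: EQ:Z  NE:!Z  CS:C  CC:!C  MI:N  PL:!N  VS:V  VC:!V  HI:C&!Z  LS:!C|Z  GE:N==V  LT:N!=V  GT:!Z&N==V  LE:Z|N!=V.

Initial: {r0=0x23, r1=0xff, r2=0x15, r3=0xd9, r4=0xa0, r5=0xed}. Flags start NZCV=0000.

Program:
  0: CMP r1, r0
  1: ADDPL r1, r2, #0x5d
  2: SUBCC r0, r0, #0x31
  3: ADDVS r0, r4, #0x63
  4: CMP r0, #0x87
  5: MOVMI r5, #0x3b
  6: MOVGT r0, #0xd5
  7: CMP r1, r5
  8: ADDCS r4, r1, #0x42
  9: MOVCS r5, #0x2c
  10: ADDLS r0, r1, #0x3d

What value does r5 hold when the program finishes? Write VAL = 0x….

[0] flags=1010 → (cmp)
[1] flags=1010 PL?F → skip
[2] flags=1010 CC?F → skip
[3] flags=1010 VS?F → skip
[4] flags=1001 → (cmp)
[5] flags=1001 MI?T → r5=0x3b
[6] flags=1001 GT?T → r0=0xd5
[7] flags=1010 → (cmp)
[8] flags=1010 CS?T → r4=0x41
[9] flags=1010 CS?T → r5=0x2c
[10] flags=1010 LS?F → skip

VAL = 0x2c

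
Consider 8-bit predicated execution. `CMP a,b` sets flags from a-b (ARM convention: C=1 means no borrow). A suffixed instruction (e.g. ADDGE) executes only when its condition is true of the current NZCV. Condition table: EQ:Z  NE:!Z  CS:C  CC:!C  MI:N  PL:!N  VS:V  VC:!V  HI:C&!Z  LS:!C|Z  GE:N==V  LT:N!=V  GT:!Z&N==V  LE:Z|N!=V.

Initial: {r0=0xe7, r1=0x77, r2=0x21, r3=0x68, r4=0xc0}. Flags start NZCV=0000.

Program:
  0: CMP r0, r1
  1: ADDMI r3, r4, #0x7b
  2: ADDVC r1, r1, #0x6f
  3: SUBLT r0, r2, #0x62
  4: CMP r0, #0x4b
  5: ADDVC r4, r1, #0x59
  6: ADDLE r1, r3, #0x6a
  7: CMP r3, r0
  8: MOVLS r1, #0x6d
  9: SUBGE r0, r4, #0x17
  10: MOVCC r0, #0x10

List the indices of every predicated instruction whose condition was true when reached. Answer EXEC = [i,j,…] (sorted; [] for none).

0: ✓ CMP  NZCV=0011
1: · ADDMI
2: · ADDVC
3: ✓ SUBLT  r0←0xbf
4: ✓ CMP  NZCV=0011
5: · ADDVC
6: ✓ ADDLE  r1←0xd2
7: ✓ CMP  NZCV=1001
8: ✓ MOVLS  r1←0x6d
9: ✓ SUBGE  r0←0xa9
10: ✓ MOVCC  r0←0x10

EXEC = [3,6,8,9,10]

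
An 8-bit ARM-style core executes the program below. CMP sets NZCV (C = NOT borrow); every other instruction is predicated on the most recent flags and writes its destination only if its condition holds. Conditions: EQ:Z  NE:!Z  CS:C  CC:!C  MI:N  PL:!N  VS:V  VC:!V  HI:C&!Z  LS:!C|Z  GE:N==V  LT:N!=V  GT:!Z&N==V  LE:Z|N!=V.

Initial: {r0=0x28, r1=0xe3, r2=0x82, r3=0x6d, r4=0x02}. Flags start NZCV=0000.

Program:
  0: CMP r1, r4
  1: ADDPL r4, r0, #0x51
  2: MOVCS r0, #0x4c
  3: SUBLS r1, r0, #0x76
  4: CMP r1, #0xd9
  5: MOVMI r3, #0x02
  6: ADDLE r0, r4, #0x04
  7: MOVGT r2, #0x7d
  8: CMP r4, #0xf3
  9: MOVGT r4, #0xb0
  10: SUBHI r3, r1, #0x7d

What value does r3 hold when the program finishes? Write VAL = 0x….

VAL = 0x6d

0: ✓ CMP  NZCV=1010
1: · ADDPL
2: ✓ MOVCS  r0←0x4c
3: · SUBLS
4: ✓ CMP  NZCV=0010
5: · MOVMI
6: · ADDLE
7: ✓ MOVGT  r2←0x7d
8: ✓ CMP  NZCV=0000
9: ✓ MOVGT  r4←0xb0
10: · SUBHI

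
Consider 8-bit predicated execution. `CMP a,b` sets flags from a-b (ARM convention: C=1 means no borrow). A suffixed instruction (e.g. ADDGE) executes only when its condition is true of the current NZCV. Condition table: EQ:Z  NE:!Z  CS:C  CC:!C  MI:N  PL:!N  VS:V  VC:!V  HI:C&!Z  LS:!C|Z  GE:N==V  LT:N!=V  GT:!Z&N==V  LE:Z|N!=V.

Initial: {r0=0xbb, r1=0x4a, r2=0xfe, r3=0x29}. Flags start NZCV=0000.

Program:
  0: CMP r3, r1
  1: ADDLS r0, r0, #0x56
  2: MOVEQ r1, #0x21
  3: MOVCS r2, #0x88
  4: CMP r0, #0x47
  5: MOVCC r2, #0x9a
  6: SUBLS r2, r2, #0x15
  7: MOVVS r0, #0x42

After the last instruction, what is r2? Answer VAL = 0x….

[0] flags=1000 → (cmp)
[1] flags=1000 LS?T → r0=0x11
[2] flags=1000 EQ?F → skip
[3] flags=1000 CS?F → skip
[4] flags=1000 → (cmp)
[5] flags=1000 CC?T → r2=0x9a
[6] flags=1000 LS?T → r2=0x85
[7] flags=1000 VS?F → skip

VAL = 0x85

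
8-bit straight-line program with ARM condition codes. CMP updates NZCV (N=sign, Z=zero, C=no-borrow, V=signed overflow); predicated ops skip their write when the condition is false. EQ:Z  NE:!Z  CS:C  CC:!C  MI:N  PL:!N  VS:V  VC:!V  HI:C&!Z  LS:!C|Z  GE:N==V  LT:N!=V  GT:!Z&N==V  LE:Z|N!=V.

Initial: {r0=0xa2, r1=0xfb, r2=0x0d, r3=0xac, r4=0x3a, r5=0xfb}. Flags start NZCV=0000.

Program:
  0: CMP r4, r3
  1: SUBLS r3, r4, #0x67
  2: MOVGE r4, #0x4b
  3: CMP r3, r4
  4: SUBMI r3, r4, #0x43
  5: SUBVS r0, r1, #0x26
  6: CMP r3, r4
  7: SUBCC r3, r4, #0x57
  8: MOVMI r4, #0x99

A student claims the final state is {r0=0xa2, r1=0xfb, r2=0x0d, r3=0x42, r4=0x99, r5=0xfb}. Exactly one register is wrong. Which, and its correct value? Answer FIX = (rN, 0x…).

FIX = (r3, 0xf4)

0: ✓ CMP  NZCV=1001
1: ✓ SUBLS  r3←0xd3
2: ✓ MOVGE  r4←0x4b
3: ✓ CMP  NZCV=1010
4: ✓ SUBMI  r3←0x08
5: · SUBVS
6: ✓ CMP  NZCV=1000
7: ✓ SUBCC  r3←0xf4
8: ✓ MOVMI  r4←0x99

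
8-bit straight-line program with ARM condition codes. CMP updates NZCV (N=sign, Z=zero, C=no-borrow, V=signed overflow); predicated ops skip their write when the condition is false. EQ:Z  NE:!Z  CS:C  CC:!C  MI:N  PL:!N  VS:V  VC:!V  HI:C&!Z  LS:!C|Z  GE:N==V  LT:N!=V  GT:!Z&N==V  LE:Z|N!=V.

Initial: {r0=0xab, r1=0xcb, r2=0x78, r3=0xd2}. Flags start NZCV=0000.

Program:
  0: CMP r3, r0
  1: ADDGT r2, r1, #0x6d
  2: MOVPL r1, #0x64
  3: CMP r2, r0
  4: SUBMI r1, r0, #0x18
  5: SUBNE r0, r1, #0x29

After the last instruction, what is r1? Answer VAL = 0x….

[0] flags=0010 → (cmp)
[1] flags=0010 GT?T → r2=0x38
[2] flags=0010 PL?T → r1=0x64
[3] flags=1001 → (cmp)
[4] flags=1001 MI?T → r1=0x93
[5] flags=1001 NE?T → r0=0x6a

VAL = 0x93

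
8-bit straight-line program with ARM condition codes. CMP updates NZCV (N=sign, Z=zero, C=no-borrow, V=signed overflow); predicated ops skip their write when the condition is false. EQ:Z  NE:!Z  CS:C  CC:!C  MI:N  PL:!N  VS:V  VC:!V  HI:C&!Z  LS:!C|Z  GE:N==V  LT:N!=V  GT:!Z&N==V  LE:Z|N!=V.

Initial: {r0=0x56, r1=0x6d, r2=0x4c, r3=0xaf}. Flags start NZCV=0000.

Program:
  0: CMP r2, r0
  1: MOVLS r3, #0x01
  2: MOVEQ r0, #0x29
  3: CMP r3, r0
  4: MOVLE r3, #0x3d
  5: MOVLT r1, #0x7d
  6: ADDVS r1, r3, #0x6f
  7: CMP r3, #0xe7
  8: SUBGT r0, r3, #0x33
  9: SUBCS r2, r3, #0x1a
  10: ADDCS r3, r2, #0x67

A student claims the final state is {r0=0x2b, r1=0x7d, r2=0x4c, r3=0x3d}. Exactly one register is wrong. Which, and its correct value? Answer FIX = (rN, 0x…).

0: ✓ CMP  NZCV=1000
1: ✓ MOVLS  r3←0x01
2: · MOVEQ
3: ✓ CMP  NZCV=1000
4: ✓ MOVLE  r3←0x3d
5: ✓ MOVLT  r1←0x7d
6: · ADDVS
7: ✓ CMP  NZCV=0000
8: ✓ SUBGT  r0←0x0a
9: · SUBCS
10: · ADDCS

FIX = (r0, 0x0a)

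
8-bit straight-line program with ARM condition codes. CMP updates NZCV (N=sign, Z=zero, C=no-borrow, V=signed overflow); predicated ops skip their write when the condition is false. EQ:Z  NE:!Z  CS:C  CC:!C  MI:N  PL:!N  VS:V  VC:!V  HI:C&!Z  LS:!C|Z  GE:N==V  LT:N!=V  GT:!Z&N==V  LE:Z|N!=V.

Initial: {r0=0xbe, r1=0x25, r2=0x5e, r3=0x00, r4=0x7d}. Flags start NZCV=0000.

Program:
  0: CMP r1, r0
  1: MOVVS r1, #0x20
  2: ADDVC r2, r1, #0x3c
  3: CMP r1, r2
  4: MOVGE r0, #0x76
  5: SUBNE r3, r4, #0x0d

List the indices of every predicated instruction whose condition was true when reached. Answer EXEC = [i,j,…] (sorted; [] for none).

EXEC = [2,5]

[0] flags=0000 → (cmp)
[1] flags=0000 VS?F → skip
[2] flags=0000 VC?T → r2=0x61
[3] flags=1000 → (cmp)
[4] flags=1000 GE?F → skip
[5] flags=1000 NE?T → r3=0x70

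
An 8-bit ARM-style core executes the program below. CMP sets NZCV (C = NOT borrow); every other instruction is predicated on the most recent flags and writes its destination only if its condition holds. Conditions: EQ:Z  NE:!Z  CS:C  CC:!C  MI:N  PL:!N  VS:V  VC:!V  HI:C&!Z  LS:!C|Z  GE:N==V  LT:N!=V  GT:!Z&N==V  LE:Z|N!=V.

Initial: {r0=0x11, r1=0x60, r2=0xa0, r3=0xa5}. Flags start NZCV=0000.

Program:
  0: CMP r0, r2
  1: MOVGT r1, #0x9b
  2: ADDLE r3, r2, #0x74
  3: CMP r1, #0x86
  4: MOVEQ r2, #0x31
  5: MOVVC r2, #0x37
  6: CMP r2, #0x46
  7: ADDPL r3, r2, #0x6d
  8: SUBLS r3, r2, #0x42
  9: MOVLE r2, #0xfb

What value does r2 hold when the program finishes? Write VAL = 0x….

VAL = 0xfb

[0] flags=0000 → (cmp)
[1] flags=0000 GT?T → r1=0x9b
[2] flags=0000 LE?F → skip
[3] flags=0010 → (cmp)
[4] flags=0010 EQ?F → skip
[5] flags=0010 VC?T → r2=0x37
[6] flags=1000 → (cmp)
[7] flags=1000 PL?F → skip
[8] flags=1000 LS?T → r3=0xf5
[9] flags=1000 LE?T → r2=0xfb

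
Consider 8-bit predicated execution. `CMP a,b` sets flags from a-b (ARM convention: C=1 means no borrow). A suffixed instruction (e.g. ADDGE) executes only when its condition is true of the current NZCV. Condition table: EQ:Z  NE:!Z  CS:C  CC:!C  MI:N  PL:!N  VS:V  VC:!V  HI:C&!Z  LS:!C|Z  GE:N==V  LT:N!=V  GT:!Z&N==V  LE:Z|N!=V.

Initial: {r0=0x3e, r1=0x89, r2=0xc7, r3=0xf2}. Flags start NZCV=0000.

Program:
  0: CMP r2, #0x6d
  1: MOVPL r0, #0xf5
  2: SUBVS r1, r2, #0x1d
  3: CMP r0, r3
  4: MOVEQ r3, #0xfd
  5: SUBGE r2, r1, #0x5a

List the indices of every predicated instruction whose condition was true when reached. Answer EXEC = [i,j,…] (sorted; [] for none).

EXEC = [1,2,5]

[0] flags=0011 → (cmp)
[1] flags=0011 PL?T → r0=0xf5
[2] flags=0011 VS?T → r1=0xaa
[3] flags=0010 → (cmp)
[4] flags=0010 EQ?F → skip
[5] flags=0010 GE?T → r2=0x50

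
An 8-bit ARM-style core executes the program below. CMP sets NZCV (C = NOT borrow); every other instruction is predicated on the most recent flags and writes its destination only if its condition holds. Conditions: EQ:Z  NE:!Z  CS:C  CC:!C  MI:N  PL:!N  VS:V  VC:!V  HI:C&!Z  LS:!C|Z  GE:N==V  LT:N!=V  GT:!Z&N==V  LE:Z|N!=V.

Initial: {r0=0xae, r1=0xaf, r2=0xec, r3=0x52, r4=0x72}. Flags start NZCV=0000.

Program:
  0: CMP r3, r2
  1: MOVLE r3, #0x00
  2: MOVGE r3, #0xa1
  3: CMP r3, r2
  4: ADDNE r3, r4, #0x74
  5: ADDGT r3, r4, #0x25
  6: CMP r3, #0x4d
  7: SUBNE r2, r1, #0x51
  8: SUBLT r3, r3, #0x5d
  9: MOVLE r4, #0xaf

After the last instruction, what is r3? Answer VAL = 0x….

0: ✓ CMP  NZCV=0000
1: · MOVLE
2: ✓ MOVGE  r3←0xa1
3: ✓ CMP  NZCV=1000
4: ✓ ADDNE  r3←0xe6
5: · ADDGT
6: ✓ CMP  NZCV=1010
7: ✓ SUBNE  r2←0x5e
8: ✓ SUBLT  r3←0x89
9: ✓ MOVLE  r4←0xaf

VAL = 0x89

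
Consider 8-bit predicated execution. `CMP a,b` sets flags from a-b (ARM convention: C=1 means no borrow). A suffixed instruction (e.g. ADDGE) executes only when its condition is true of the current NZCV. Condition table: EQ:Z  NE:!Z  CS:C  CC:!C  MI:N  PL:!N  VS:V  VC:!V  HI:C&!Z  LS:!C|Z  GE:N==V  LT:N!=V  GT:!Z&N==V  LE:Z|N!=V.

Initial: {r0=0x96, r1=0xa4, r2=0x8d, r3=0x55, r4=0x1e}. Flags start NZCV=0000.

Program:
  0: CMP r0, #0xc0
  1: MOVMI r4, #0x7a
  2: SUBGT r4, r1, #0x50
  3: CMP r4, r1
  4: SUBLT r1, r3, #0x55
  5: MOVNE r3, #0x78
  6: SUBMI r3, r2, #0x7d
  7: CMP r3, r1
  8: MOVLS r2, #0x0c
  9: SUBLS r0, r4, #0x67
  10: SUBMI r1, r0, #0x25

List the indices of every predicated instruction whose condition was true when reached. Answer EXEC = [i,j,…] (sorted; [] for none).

EXEC = [1,5,6,8,9]

[0] flags=1000 → (cmp)
[1] flags=1000 MI?T → r4=0x7a
[2] flags=1000 GT?F → skip
[3] flags=1001 → (cmp)
[4] flags=1001 LT?F → skip
[5] flags=1001 NE?T → r3=0x78
[6] flags=1001 MI?T → r3=0x10
[7] flags=0000 → (cmp)
[8] flags=0000 LS?T → r2=0x0c
[9] flags=0000 LS?T → r0=0x13
[10] flags=0000 MI?F → skip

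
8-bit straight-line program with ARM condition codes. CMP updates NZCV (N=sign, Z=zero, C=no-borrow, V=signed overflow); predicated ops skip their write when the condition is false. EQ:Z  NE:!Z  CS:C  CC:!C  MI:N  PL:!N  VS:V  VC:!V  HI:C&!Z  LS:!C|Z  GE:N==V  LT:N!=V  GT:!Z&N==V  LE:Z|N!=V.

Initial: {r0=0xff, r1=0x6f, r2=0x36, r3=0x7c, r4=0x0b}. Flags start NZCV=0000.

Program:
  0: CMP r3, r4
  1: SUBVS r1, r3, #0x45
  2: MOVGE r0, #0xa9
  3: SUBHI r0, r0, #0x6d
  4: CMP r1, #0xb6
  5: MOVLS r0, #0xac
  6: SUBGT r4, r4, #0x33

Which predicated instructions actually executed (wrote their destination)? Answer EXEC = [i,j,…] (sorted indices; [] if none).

0: ✓ CMP  NZCV=0010
1: · SUBVS
2: ✓ MOVGE  r0←0xa9
3: ✓ SUBHI  r0←0x3c
4: ✓ CMP  NZCV=1001
5: ✓ MOVLS  r0←0xac
6: ✓ SUBGT  r4←0xd8

EXEC = [2,3,5,6]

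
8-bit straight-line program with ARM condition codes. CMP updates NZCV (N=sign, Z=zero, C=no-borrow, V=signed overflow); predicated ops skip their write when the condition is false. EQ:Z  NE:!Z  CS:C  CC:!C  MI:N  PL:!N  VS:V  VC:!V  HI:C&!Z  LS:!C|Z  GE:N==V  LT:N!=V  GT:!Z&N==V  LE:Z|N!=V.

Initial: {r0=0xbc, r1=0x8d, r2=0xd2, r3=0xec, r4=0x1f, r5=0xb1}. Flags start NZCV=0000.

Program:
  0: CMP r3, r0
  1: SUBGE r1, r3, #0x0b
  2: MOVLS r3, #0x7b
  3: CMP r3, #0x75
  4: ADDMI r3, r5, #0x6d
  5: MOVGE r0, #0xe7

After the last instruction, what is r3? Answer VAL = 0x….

VAL = 0xec

[0] flags=0010 → (cmp)
[1] flags=0010 GE?T → r1=0xe1
[2] flags=0010 LS?F → skip
[3] flags=0011 → (cmp)
[4] flags=0011 MI?F → skip
[5] flags=0011 GE?F → skip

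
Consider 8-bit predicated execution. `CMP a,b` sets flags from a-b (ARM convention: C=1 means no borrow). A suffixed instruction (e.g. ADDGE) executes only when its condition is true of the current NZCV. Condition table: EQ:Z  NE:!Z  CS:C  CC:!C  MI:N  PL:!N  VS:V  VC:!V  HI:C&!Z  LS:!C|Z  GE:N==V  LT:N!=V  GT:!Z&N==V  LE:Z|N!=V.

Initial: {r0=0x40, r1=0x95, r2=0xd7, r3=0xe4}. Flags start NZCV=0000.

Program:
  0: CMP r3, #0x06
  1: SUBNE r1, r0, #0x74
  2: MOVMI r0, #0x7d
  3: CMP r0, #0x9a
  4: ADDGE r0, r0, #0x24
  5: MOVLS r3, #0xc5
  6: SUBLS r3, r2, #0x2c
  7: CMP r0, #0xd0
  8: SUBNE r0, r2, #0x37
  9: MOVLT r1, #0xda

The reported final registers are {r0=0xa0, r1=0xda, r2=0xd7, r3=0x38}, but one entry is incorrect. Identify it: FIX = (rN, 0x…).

FIX = (r3, 0xab)

0: ✓ CMP  NZCV=1010
1: ✓ SUBNE  r1←0xcc
2: ✓ MOVMI  r0←0x7d
3: ✓ CMP  NZCV=1001
4: ✓ ADDGE  r0←0xa1
5: ✓ MOVLS  r3←0xc5
6: ✓ SUBLS  r3←0xab
7: ✓ CMP  NZCV=1000
8: ✓ SUBNE  r0←0xa0
9: ✓ MOVLT  r1←0xda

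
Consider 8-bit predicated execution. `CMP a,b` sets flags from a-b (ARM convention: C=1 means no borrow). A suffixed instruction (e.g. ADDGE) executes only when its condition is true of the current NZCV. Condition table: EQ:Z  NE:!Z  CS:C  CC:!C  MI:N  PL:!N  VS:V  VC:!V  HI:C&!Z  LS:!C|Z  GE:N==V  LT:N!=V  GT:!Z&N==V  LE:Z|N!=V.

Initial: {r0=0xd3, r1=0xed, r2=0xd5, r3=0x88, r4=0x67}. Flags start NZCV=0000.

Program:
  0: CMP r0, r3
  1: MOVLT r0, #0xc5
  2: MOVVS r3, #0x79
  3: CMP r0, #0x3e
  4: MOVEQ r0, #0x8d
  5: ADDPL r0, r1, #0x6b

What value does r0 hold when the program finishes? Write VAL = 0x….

0: ✓ CMP  NZCV=0010
1: · MOVLT
2: · MOVVS
3: ✓ CMP  NZCV=1010
4: · MOVEQ
5: · ADDPL

VAL = 0xd3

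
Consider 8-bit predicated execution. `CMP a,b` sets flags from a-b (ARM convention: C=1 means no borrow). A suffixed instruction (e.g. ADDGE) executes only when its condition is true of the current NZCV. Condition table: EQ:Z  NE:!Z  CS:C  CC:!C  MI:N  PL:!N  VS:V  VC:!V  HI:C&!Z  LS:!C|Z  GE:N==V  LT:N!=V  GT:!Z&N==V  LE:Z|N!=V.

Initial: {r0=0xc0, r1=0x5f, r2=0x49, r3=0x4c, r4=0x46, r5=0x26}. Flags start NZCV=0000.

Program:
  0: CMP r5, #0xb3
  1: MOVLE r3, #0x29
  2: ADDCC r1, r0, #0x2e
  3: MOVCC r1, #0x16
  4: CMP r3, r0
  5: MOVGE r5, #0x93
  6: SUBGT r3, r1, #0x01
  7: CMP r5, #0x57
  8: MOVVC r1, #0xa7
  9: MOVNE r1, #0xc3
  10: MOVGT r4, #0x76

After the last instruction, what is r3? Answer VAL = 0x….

VAL = 0x15

0: ✓ CMP  NZCV=0000
1: · MOVLE
2: ✓ ADDCC  r1←0xee
3: ✓ MOVCC  r1←0x16
4: ✓ CMP  NZCV=1001
5: ✓ MOVGE  r5←0x93
6: ✓ SUBGT  r3←0x15
7: ✓ CMP  NZCV=0011
8: · MOVVC
9: ✓ MOVNE  r1←0xc3
10: · MOVGT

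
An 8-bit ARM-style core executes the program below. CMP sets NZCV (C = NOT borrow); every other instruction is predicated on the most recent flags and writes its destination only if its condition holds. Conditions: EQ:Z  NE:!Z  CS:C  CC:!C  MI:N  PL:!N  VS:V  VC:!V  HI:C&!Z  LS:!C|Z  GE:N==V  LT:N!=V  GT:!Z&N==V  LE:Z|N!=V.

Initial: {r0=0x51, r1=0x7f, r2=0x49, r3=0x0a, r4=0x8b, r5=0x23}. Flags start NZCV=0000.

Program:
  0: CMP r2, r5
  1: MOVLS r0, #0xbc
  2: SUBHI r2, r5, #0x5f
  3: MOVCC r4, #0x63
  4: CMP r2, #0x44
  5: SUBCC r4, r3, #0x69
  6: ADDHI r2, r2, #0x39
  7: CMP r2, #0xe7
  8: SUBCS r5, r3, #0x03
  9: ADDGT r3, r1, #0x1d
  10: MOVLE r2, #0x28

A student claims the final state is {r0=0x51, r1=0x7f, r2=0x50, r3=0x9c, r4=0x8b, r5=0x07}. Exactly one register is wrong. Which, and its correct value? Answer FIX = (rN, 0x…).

FIX = (r2, 0xfd)

[0] flags=0010 → (cmp)
[1] flags=0010 LS?F → skip
[2] flags=0010 HI?T → r2=0xc4
[3] flags=0010 CC?F → skip
[4] flags=1010 → (cmp)
[5] flags=1010 CC?F → skip
[6] flags=1010 HI?T → r2=0xfd
[7] flags=0010 → (cmp)
[8] flags=0010 CS?T → r5=0x07
[9] flags=0010 GT?T → r3=0x9c
[10] flags=0010 LE?F → skip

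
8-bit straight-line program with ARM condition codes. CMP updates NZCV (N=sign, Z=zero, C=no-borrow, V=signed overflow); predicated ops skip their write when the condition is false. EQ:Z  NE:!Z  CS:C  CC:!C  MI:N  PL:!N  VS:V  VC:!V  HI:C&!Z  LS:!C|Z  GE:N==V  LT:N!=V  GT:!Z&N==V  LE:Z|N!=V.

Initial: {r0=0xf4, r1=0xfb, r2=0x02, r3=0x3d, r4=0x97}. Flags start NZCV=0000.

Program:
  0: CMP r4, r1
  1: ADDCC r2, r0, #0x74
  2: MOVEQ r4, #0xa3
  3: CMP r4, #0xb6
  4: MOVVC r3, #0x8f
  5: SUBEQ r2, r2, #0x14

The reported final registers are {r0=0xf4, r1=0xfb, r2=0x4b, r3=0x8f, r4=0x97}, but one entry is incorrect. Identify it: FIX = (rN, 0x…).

0: ✓ CMP  NZCV=1000
1: ✓ ADDCC  r2←0x68
2: · MOVEQ
3: ✓ CMP  NZCV=1000
4: ✓ MOVVC  r3←0x8f
5: · SUBEQ

FIX = (r2, 0x68)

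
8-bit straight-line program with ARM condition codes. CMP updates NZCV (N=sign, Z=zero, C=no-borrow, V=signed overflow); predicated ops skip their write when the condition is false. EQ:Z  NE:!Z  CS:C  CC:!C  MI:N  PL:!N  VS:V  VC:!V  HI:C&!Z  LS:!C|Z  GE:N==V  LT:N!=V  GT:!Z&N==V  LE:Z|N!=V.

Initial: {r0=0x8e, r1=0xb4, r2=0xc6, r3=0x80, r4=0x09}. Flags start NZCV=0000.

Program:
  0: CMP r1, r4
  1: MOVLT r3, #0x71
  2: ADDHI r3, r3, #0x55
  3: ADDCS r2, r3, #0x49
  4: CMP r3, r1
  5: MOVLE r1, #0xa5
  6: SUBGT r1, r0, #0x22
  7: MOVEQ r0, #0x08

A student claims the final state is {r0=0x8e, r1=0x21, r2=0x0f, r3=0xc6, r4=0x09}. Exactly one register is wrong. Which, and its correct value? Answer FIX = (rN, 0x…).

FIX = (r1, 0x6c)

[0] flags=1010 → (cmp)
[1] flags=1010 LT?T → r3=0x71
[2] flags=1010 HI?T → r3=0xc6
[3] flags=1010 CS?T → r2=0x0f
[4] flags=0010 → (cmp)
[5] flags=0010 LE?F → skip
[6] flags=0010 GT?T → r1=0x6c
[7] flags=0010 EQ?F → skip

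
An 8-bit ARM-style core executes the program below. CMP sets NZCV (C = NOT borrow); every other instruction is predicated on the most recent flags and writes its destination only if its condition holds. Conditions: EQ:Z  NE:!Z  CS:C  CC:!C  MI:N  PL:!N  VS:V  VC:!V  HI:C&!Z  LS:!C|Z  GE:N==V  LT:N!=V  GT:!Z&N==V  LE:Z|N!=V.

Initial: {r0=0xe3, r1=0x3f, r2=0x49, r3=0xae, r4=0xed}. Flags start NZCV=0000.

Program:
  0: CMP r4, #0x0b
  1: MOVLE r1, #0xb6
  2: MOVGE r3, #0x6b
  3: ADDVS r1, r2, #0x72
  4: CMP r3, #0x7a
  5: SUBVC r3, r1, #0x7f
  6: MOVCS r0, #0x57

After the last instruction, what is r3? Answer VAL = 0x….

[0] flags=1010 → (cmp)
[1] flags=1010 LE?T → r1=0xb6
[2] flags=1010 GE?F → skip
[3] flags=1010 VS?F → skip
[4] flags=0011 → (cmp)
[5] flags=0011 VC?F → skip
[6] flags=0011 CS?T → r0=0x57

VAL = 0xae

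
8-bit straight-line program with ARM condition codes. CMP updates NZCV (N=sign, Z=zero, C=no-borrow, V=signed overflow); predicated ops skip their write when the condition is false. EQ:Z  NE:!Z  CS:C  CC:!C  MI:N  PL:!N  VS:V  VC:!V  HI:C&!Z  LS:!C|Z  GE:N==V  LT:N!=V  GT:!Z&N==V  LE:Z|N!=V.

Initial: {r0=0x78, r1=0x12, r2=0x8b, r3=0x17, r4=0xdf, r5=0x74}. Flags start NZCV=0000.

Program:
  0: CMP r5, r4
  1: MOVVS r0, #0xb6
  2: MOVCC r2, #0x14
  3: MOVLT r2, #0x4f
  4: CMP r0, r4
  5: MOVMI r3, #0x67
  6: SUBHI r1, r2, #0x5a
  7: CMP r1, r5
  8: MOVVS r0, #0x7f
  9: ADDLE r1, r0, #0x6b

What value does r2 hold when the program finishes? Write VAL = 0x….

0: ✓ CMP  NZCV=1001
1: ✓ MOVVS  r0←0xb6
2: ✓ MOVCC  r2←0x14
3: · MOVLT
4: ✓ CMP  NZCV=1000
5: ✓ MOVMI  r3←0x67
6: · SUBHI
7: ✓ CMP  NZCV=1000
8: · MOVVS
9: ✓ ADDLE  r1←0x21

VAL = 0x14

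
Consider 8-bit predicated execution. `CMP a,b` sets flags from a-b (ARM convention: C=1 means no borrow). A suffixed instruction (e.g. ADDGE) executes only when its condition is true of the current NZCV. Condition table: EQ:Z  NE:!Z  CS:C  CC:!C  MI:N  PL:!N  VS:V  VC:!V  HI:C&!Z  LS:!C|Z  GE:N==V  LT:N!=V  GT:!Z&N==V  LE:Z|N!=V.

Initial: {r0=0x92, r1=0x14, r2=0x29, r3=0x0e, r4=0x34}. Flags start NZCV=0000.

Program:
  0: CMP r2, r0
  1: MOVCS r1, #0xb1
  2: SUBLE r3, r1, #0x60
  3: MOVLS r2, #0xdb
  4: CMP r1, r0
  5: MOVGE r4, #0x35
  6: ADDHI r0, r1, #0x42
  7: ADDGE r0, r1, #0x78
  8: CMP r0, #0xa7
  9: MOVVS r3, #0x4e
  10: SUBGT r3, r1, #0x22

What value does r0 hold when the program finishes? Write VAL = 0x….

0: ✓ CMP  NZCV=1001
1: · MOVCS
2: · SUBLE
3: ✓ MOVLS  r2←0xdb
4: ✓ CMP  NZCV=1001
5: ✓ MOVGE  r4←0x35
6: · ADDHI
7: ✓ ADDGE  r0←0x8c
8: ✓ CMP  NZCV=1000
9: · MOVVS
10: · SUBGT

VAL = 0x8c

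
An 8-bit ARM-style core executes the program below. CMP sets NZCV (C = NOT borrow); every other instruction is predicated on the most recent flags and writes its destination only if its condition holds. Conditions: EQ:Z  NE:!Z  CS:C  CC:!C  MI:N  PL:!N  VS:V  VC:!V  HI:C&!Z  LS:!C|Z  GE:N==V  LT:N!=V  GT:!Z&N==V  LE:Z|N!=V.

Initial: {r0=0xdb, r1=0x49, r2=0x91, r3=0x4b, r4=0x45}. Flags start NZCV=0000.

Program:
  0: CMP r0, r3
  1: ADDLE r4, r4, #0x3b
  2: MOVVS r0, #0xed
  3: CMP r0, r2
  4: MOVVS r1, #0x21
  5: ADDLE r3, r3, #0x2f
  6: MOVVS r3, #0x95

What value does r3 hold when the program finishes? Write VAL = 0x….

VAL = 0x4b

[0] flags=1010 → (cmp)
[1] flags=1010 LE?T → r4=0x80
[2] flags=1010 VS?F → skip
[3] flags=0010 → (cmp)
[4] flags=0010 VS?F → skip
[5] flags=0010 LE?F → skip
[6] flags=0010 VS?F → skip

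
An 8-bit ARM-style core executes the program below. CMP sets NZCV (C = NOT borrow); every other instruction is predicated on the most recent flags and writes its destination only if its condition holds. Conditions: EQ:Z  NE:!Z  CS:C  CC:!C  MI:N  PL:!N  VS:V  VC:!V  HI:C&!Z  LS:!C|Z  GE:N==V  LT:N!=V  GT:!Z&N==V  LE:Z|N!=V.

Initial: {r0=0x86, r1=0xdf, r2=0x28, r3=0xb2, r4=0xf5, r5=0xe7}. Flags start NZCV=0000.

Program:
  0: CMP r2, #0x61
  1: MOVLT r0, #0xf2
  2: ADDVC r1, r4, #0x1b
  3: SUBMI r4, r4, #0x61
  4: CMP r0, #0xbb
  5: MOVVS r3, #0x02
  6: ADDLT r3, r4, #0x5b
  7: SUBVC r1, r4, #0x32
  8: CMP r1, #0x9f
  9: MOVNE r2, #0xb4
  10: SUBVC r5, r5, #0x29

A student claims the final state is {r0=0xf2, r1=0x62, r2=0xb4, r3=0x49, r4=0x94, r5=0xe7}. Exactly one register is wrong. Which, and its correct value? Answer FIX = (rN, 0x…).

FIX = (r3, 0xb2)

0: ✓ CMP  NZCV=1000
1: ✓ MOVLT  r0←0xf2
2: ✓ ADDVC  r1←0x10
3: ✓ SUBMI  r4←0x94
4: ✓ CMP  NZCV=0010
5: · MOVVS
6: · ADDLT
7: ✓ SUBVC  r1←0x62
8: ✓ CMP  NZCV=1001
9: ✓ MOVNE  r2←0xb4
10: · SUBVC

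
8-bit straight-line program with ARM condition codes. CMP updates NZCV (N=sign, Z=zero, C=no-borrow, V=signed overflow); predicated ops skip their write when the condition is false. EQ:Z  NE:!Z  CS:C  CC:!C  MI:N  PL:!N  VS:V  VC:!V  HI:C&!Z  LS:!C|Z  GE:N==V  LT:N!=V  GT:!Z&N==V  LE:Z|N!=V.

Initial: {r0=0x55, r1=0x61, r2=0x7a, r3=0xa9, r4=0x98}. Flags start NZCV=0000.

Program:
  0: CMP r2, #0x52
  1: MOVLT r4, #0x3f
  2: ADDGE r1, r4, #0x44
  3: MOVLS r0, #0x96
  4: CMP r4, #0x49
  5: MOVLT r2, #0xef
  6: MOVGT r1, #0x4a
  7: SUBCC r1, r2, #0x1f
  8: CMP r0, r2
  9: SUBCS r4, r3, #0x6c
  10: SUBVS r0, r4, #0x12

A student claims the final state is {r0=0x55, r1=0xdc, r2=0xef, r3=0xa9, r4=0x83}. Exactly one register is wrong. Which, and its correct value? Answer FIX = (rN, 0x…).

[0] flags=0010 → (cmp)
[1] flags=0010 LT?F → skip
[2] flags=0010 GE?T → r1=0xdc
[3] flags=0010 LS?F → skip
[4] flags=0011 → (cmp)
[5] flags=0011 LT?T → r2=0xef
[6] flags=0011 GT?F → skip
[7] flags=0011 CC?F → skip
[8] flags=0000 → (cmp)
[9] flags=0000 CS?F → skip
[10] flags=0000 VS?F → skip

FIX = (r4, 0x98)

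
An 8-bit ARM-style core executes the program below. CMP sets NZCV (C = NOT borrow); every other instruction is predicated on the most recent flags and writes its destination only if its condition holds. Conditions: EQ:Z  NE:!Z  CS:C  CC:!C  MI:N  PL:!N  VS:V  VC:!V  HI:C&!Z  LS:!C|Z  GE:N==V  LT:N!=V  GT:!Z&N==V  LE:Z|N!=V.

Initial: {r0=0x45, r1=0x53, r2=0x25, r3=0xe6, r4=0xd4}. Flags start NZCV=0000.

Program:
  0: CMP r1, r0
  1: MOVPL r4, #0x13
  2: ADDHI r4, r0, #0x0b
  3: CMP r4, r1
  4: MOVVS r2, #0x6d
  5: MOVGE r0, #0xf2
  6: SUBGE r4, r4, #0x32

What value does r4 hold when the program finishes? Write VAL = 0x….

VAL = 0x50

0: ✓ CMP  NZCV=0010
1: ✓ MOVPL  r4←0x13
2: ✓ ADDHI  r4←0x50
3: ✓ CMP  NZCV=1000
4: · MOVVS
5: · MOVGE
6: · SUBGE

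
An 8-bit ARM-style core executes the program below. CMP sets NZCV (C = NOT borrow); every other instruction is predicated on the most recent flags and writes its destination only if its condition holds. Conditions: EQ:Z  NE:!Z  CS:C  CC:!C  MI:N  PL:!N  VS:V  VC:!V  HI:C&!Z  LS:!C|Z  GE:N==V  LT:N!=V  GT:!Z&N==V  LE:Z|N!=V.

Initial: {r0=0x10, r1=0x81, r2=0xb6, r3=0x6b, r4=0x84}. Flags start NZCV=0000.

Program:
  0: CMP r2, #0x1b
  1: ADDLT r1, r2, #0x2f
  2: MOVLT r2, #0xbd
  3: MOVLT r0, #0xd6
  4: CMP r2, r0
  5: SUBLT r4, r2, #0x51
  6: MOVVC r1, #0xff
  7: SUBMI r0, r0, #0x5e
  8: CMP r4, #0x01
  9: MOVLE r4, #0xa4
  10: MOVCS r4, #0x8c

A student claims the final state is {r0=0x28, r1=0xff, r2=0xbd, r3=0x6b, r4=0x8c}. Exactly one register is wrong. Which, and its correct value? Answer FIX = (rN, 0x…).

[0] flags=1010 → (cmp)
[1] flags=1010 LT?T → r1=0xe5
[2] flags=1010 LT?T → r2=0xbd
[3] flags=1010 LT?T → r0=0xd6
[4] flags=1000 → (cmp)
[5] flags=1000 LT?T → r4=0x6c
[6] flags=1000 VC?T → r1=0xff
[7] flags=1000 MI?T → r0=0x78
[8] flags=0010 → (cmp)
[9] flags=0010 LE?F → skip
[10] flags=0010 CS?T → r4=0x8c

FIX = (r0, 0x78)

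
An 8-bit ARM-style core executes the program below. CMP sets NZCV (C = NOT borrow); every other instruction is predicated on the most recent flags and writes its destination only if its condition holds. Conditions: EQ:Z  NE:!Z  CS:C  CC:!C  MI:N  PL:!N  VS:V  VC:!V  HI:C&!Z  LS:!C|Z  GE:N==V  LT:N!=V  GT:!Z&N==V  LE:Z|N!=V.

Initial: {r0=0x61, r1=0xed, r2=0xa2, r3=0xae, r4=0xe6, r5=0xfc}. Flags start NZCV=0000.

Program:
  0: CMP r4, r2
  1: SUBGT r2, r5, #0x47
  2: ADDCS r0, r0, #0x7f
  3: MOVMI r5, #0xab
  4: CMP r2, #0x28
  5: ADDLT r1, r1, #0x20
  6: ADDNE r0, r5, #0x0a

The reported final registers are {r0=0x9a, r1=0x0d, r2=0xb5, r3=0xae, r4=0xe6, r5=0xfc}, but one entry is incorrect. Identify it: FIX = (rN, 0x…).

FIX = (r0, 0x06)

0: ✓ CMP  NZCV=0010
1: ✓ SUBGT  r2←0xb5
2: ✓ ADDCS  r0←0xe0
3: · MOVMI
4: ✓ CMP  NZCV=1010
5: ✓ ADDLT  r1←0x0d
6: ✓ ADDNE  r0←0x06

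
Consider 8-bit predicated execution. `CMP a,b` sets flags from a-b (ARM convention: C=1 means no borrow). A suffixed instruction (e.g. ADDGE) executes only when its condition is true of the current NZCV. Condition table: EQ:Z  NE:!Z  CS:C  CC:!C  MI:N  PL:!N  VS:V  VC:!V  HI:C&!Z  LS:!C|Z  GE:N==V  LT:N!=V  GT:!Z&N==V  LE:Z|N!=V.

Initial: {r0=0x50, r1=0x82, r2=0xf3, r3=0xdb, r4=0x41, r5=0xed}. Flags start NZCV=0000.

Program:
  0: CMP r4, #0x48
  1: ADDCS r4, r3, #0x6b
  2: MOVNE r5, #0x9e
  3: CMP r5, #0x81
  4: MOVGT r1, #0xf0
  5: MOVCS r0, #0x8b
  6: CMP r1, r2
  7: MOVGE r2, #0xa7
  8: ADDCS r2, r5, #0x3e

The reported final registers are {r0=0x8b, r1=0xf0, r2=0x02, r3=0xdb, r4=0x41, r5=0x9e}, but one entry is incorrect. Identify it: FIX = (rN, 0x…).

0: ✓ CMP  NZCV=1000
1: · ADDCS
2: ✓ MOVNE  r5←0x9e
3: ✓ CMP  NZCV=0010
4: ✓ MOVGT  r1←0xf0
5: ✓ MOVCS  r0←0x8b
6: ✓ CMP  NZCV=1000
7: · MOVGE
8: · ADDCS

FIX = (r2, 0xf3)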